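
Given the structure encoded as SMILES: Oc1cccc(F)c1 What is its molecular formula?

C6H5FO

Walk through each heavy atom and fill implicit hydrogens from standard valence (C 4, N 3, O 2, S 2, halogen 1); for lowercase aromatic atoms, an aromatic c carries 1 H when it has two neighbours and 0 H with three, and aromatic n carries 0 H:
  atom 1: O, bond orders sum to 1 (valence 2) → 1 H
  atom 2: aromatic c, 3 neighbours → 0 H
  atom 3: aromatic c, 2 neighbours → 1 H
  atom 4: aromatic c, 2 neighbours → 1 H
  atom 5: aromatic c, 2 neighbours → 1 H
  atom 6: aromatic c, 3 neighbours → 0 H
  atom 7: F (halogen, monovalent) → 0 H
  atom 8: aromatic c, 2 neighbours → 1 H
Totals → C:6, H:5, F:1, O:1.
In Hill order: C6H5FO.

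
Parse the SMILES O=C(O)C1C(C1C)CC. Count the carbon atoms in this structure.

7

Count every carbon token in the SMILES (each C, including those in ring-closure positions and inside branches).
Carbon count: 7.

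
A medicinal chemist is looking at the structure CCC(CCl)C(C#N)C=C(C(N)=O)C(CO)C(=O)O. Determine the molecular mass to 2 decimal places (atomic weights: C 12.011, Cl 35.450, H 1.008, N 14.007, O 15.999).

First, the molecular formula is C12H17ClN2O4 (counting implicit H from valence).
  C: 12 × 12.011 = 144.132
  Cl: 1 × 35.450 = 35.450
  H: 17 × 1.008 = 17.136
  N: 2 × 14.007 = 28.014
  O: 4 × 15.999 = 63.996
Sum: 12×12.011 + 1×35.450 + 17×1.008 + 2×14.007 + 4×15.999 = 288.728 → 288.73 g/mol.

288.73 g/mol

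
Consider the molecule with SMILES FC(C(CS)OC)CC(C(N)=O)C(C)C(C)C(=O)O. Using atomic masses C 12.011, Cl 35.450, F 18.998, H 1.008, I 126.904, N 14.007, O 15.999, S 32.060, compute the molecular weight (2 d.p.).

First, the molecular formula is C12H22FNO4S (counting implicit H from valence).
  C: 12 × 12.011 = 144.132
  F: 1 × 18.998 = 18.998
  H: 22 × 1.008 = 22.176
  N: 1 × 14.007 = 14.007
  O: 4 × 15.999 = 63.996
  S: 1 × 32.060 = 32.060
Sum: 12×12.011 + 1×18.998 + 22×1.008 + 1×14.007 + 4×15.999 + 1×32.060 = 295.369 → 295.37 g/mol.

295.37 g/mol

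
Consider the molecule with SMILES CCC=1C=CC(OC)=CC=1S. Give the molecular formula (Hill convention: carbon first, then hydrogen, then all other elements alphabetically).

Walk through each heavy atom and fill implicit hydrogens from standard valence (C 4, N 3, O 2, S 2, halogen 1):
  atom 1: C, bond orders sum to 1 (valence 4) → 3 H
  atom 2: C, bond orders sum to 2 (valence 4) → 2 H
  atom 3: C, bond orders sum to 4 (valence 4) → 0 H
  atom 4: C, bond orders sum to 3 (valence 4) → 1 H
  atom 5: C, bond orders sum to 3 (valence 4) → 1 H
  atom 6: C, bond orders sum to 4 (valence 4) → 0 H
  atom 7: O, bond orders sum to 2 (valence 2) → 0 H
  atom 8: C, bond orders sum to 1 (valence 4) → 3 H
  atom 9: C, bond orders sum to 3 (valence 4) → 1 H
  atom 10: C, bond orders sum to 4 (valence 4) → 0 H
  atom 11: S, bond orders sum to 1 (valence 2) → 1 H
Totals → C:9, H:12, O:1, S:1.

C9H12OS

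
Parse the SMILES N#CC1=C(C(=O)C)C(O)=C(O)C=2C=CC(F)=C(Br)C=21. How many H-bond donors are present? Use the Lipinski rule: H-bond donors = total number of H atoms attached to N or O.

Donors: find every N or O and count the H atoms it carries.
  atom 1 (N): bond orders sum to 3 → 0 H
  atom 6 (O): bond orders sum to 2 → 0 H
  atom 9 (O): bond orders sum to 1 → 1 H
  atom 11 (O): bond orders sum to 1 → 1 H
Lipinski HBD = 2.

2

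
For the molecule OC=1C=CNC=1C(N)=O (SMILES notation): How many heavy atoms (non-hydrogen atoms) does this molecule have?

Every atom symbol written in the SMILES (organic subset) is one heavy atom; implicit H are not written.
Heavy atoms by element → C:5, N:2, O:2.
Total: 9.

9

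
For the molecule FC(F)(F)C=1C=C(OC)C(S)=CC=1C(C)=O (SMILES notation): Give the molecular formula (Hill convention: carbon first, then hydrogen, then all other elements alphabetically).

Walk through each heavy atom and fill implicit hydrogens from standard valence (C 4, N 3, O 2, S 2, halogen 1):
  atom 1: F (halogen, monovalent) → 0 H
  atom 2: C, bond orders sum to 4 (valence 4) → 0 H
  atom 3: F (halogen, monovalent) → 0 H
  atom 4: F (halogen, monovalent) → 0 H
  atom 5: C, bond orders sum to 4 (valence 4) → 0 H
  atom 6: C, bond orders sum to 3 (valence 4) → 1 H
  atom 7: C, bond orders sum to 4 (valence 4) → 0 H
  atom 8: O, bond orders sum to 2 (valence 2) → 0 H
  atom 9: C, bond orders sum to 1 (valence 4) → 3 H
  atom 10: C, bond orders sum to 4 (valence 4) → 0 H
  atom 11: S, bond orders sum to 1 (valence 2) → 1 H
  atom 12: C, bond orders sum to 3 (valence 4) → 1 H
  atom 13: C, bond orders sum to 4 (valence 4) → 0 H
  atom 14: C, bond orders sum to 4 (valence 4) → 0 H
  atom 15: C, bond orders sum to 1 (valence 4) → 3 H
  atom 16: O, bond orders sum to 2 (valence 2) → 0 H
Totals → C:10, H:9, F:3, O:2, S:1.

C10H9F3O2S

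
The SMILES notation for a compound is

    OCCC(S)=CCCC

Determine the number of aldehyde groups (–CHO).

0

Scan the SMILES for the aldehyde motif — none present.
Groups that are present: 1 alkene, 1 hydroxyl, 1 thiol.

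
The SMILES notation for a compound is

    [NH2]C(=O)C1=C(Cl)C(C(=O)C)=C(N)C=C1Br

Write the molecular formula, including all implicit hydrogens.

C9H8BrClN2O2

Walk through each heavy atom and fill implicit hydrogens from standard valence (C 4, N 3, O 2, S 2, halogen 1):
  atom 1: N with explicit H count 2
  atom 2: C, bond orders sum to 4 (valence 4) → 0 H
  atom 3: O, bond orders sum to 2 (valence 2) → 0 H
  atom 4: C, bond orders sum to 4 (valence 4) → 0 H
  atom 5: C, bond orders sum to 4 (valence 4) → 0 H
  atom 6: Cl (halogen, monovalent) → 0 H
  atom 7: C, bond orders sum to 4 (valence 4) → 0 H
  atom 8: C, bond orders sum to 4 (valence 4) → 0 H
  atom 9: O, bond orders sum to 2 (valence 2) → 0 H
  atom 10: C, bond orders sum to 1 (valence 4) → 3 H
  atom 11: C, bond orders sum to 4 (valence 4) → 0 H
  atom 12: N, bond orders sum to 1 (valence 3) → 2 H
  atom 13: C, bond orders sum to 3 (valence 4) → 1 H
  atom 14: C, bond orders sum to 4 (valence 4) → 0 H
  atom 15: Br (halogen, monovalent) → 0 H
Totals → C:9, H:8, Br:1, Cl:1, N:2, O:2.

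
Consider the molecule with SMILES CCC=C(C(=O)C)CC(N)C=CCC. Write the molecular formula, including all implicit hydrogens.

C12H21NO

Walk through each heavy atom and fill implicit hydrogens from standard valence (C 4, N 3, O 2, S 2, halogen 1):
  atom 1: C, bond orders sum to 1 (valence 4) → 3 H
  atom 2: C, bond orders sum to 2 (valence 4) → 2 H
  atom 3: C, bond orders sum to 3 (valence 4) → 1 H
  atom 4: C, bond orders sum to 4 (valence 4) → 0 H
  atom 5: C, bond orders sum to 4 (valence 4) → 0 H
  atom 6: O, bond orders sum to 2 (valence 2) → 0 H
  atom 7: C, bond orders sum to 1 (valence 4) → 3 H
  atom 8: C, bond orders sum to 2 (valence 4) → 2 H
  atom 9: C, bond orders sum to 3 (valence 4) → 1 H
  atom 10: N, bond orders sum to 1 (valence 3) → 2 H
  atom 11: C, bond orders sum to 3 (valence 4) → 1 H
  atom 12: C, bond orders sum to 3 (valence 4) → 1 H
  atom 13: C, bond orders sum to 2 (valence 4) → 2 H
  atom 14: C, bond orders sum to 1 (valence 4) → 3 H
Totals → C:12, H:21, N:1, O:1.
In Hill order: C12H21NO.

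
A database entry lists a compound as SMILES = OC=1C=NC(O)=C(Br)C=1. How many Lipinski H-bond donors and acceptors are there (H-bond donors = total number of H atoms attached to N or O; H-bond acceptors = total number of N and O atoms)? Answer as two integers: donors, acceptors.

Donors: find every N or O and count the H atoms it carries.
  atom 1 (O): bond orders sum to 1 → 1 H
  atom 4 (N): bond orders sum to 3 → 0 H
  atom 6 (O): bond orders sum to 1 → 1 H
Lipinski HBD = 2.
Acceptors: N atoms = 1, O atoms = 2 → HBA = 3.

2, 3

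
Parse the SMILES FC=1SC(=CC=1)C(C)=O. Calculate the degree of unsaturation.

4

Molecular formula: C6H5FOS.
DoU = (2C + 2 + N − H − X) / 2, where X is the halogen count and O/S are ignored.
    = (2·6 + 2 + 0 − 5 − 1) / 2 = 8 / 2 = 4.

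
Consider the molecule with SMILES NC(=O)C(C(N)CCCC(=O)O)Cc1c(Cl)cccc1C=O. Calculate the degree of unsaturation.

Molecular formula: C15H19ClN2O4.
DoU = (2C + 2 + N − H − X) / 2, where X is the halogen count and O/S are ignored.
    = (2·15 + 2 + 2 − 19 − 1) / 2 = 14 / 2 = 7.

7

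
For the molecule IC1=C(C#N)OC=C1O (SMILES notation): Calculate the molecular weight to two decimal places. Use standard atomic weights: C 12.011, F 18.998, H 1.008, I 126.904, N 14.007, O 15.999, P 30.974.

234.98 g/mol

First, the molecular formula is C5H2INO2 (counting implicit H from valence).
  C: 5 × 12.011 = 60.055
  H: 2 × 1.008 = 2.016
  I: 1 × 126.904 = 126.904
  N: 1 × 14.007 = 14.007
  O: 2 × 15.999 = 31.998
Sum: 5×12.011 + 2×1.008 + 1×126.904 + 1×14.007 + 2×15.999 = 234.980 → 234.98 g/mol.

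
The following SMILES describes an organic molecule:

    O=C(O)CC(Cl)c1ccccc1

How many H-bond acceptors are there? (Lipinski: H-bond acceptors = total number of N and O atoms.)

2

N atoms: 0; O atoms: 2.
Lipinski HBA = 0 + 2 = 2.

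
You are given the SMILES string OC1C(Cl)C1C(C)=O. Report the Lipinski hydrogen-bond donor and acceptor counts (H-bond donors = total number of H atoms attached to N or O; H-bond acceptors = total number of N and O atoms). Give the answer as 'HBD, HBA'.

Donors: find every N or O and count the H atoms it carries.
  atom 1 (O): bond orders sum to 1 → 1 H
  atom 8 (O): bond orders sum to 2 → 0 H
Lipinski HBD = 1.
Acceptors: N atoms = 0, O atoms = 2 → HBA = 2.

1, 2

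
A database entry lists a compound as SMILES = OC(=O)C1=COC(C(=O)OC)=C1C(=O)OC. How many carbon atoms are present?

9

Count every carbon token in the SMILES (each C, including those in ring-closure positions and inside branches).
Carbon count: 9.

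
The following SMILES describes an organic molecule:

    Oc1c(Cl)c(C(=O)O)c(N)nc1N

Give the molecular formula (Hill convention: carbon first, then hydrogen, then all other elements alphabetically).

Walk through each heavy atom and fill implicit hydrogens from standard valence (C 4, N 3, O 2, S 2, halogen 1); for lowercase aromatic atoms, an aromatic c carries 1 H when it has two neighbours and 0 H with three, and aromatic n carries 0 H:
  atom 1: O, bond orders sum to 1 (valence 2) → 1 H
  atom 2: aromatic c, 3 neighbours → 0 H
  atom 3: aromatic c, 3 neighbours → 0 H
  atom 4: Cl (halogen, monovalent) → 0 H
  atom 5: aromatic c, 3 neighbours → 0 H
  atom 6: C, bond orders sum to 4 (valence 4) → 0 H
  atom 7: O, bond orders sum to 2 (valence 2) → 0 H
  atom 8: O, bond orders sum to 1 (valence 2) → 1 H
  atom 9: aromatic c, 3 neighbours → 0 H
  atom 10: N, bond orders sum to 1 (valence 3) → 2 H
  atom 11: aromatic n, 2 neighbours → 0 H
  atom 12: aromatic c, 3 neighbours → 0 H
  atom 13: N, bond orders sum to 1 (valence 3) → 2 H
Totals → C:6, H:6, Cl:1, N:3, O:3.

C6H6ClN3O3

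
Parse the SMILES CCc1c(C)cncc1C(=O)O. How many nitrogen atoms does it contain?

Scan the SMILES for N atoms (remember two-letter symbols like Cl and Br are single atoms).
Nitrogen count: 1.

1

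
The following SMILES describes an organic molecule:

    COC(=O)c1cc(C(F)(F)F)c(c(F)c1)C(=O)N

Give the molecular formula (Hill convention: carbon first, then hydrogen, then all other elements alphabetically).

C10H7F4NO3

Walk through each heavy atom and fill implicit hydrogens from standard valence (C 4, N 3, O 2, S 2, halogen 1); for lowercase aromatic atoms, an aromatic c carries 1 H when it has two neighbours and 0 H with three, and aromatic n carries 0 H:
  atom 1: C, bond orders sum to 1 (valence 4) → 3 H
  atom 2: O, bond orders sum to 2 (valence 2) → 0 H
  atom 3: C, bond orders sum to 4 (valence 4) → 0 H
  atom 4: O, bond orders sum to 2 (valence 2) → 0 H
  atom 5: aromatic c, 3 neighbours → 0 H
  atom 6: aromatic c, 2 neighbours → 1 H
  atom 7: aromatic c, 3 neighbours → 0 H
  atom 8: C, bond orders sum to 4 (valence 4) → 0 H
  atom 9: F (halogen, monovalent) → 0 H
  atom 10: F (halogen, monovalent) → 0 H
  atom 11: F (halogen, monovalent) → 0 H
  atom 12: aromatic c, 3 neighbours → 0 H
  atom 13: aromatic c, 3 neighbours → 0 H
  atom 14: F (halogen, monovalent) → 0 H
  atom 15: aromatic c, 2 neighbours → 1 H
  atom 16: C, bond orders sum to 4 (valence 4) → 0 H
  atom 17: O, bond orders sum to 2 (valence 2) → 0 H
  atom 18: N, bond orders sum to 1 (valence 3) → 2 H
Totals → C:10, H:7, F:4, N:1, O:3.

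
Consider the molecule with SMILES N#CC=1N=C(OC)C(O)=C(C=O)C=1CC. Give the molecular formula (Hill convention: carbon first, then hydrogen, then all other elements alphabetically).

C10H10N2O3

Walk through each heavy atom and fill implicit hydrogens from standard valence (C 4, N 3, O 2, S 2, halogen 1):
  atom 1: N, bond orders sum to 3 (valence 3) → 0 H
  atom 2: C, bond orders sum to 4 (valence 4) → 0 H
  atom 3: C, bond orders sum to 4 (valence 4) → 0 H
  atom 4: N, bond orders sum to 3 (valence 3) → 0 H
  atom 5: C, bond orders sum to 4 (valence 4) → 0 H
  atom 6: O, bond orders sum to 2 (valence 2) → 0 H
  atom 7: C, bond orders sum to 1 (valence 4) → 3 H
  atom 8: C, bond orders sum to 4 (valence 4) → 0 H
  atom 9: O, bond orders sum to 1 (valence 2) → 1 H
  atom 10: C, bond orders sum to 4 (valence 4) → 0 H
  atom 11: C, bond orders sum to 3 (valence 4) → 1 H
  atom 12: O, bond orders sum to 2 (valence 2) → 0 H
  atom 13: C, bond orders sum to 4 (valence 4) → 0 H
  atom 14: C, bond orders sum to 2 (valence 4) → 2 H
  atom 15: C, bond orders sum to 1 (valence 4) → 3 H
Totals → C:10, H:10, N:2, O:3.
In Hill order: C10H10N2O3.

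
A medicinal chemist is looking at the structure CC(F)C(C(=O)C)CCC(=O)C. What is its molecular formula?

Walk through each heavy atom and fill implicit hydrogens from standard valence (C 4, N 3, O 2, S 2, halogen 1):
  atom 1: C, bond orders sum to 1 (valence 4) → 3 H
  atom 2: C, bond orders sum to 3 (valence 4) → 1 H
  atom 3: F (halogen, monovalent) → 0 H
  atom 4: C, bond orders sum to 3 (valence 4) → 1 H
  atom 5: C, bond orders sum to 4 (valence 4) → 0 H
  atom 6: O, bond orders sum to 2 (valence 2) → 0 H
  atom 7: C, bond orders sum to 1 (valence 4) → 3 H
  atom 8: C, bond orders sum to 2 (valence 4) → 2 H
  atom 9: C, bond orders sum to 2 (valence 4) → 2 H
  atom 10: C, bond orders sum to 4 (valence 4) → 0 H
  atom 11: O, bond orders sum to 2 (valence 2) → 0 H
  atom 12: C, bond orders sum to 1 (valence 4) → 3 H
Totals → C:9, H:15, F:1, O:2.
In Hill order: C9H15FO2.

C9H15FO2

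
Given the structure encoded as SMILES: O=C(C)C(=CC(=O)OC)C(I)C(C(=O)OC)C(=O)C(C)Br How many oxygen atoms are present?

6

Scan the SMILES for O atoms (remember two-letter symbols like Cl and Br are single atoms).
Oxygen count: 6.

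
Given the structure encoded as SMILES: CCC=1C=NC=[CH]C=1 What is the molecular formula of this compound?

Walk through each heavy atom and fill implicit hydrogens from standard valence (C 4, N 3, O 2, S 2, halogen 1):
  atom 1: C, bond orders sum to 1 (valence 4) → 3 H
  atom 2: C, bond orders sum to 2 (valence 4) → 2 H
  atom 3: C, bond orders sum to 4 (valence 4) → 0 H
  atom 4: C, bond orders sum to 3 (valence 4) → 1 H
  atom 5: N, bond orders sum to 3 (valence 3) → 0 H
  atom 6: C, bond orders sum to 3 (valence 4) → 1 H
  atom 7: C with explicit H count 1
  atom 8: C, bond orders sum to 3 (valence 4) → 1 H
Totals → C:7, H:9, N:1.
In Hill order: C7H9N.

C7H9N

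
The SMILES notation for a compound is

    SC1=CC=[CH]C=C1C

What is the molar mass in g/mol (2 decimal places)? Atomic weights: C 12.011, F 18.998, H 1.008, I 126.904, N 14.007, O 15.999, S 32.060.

124.20 g/mol

First, the molecular formula is C7H8S (counting implicit H from valence).
  C: 7 × 12.011 = 84.077
  H: 8 × 1.008 = 8.064
  S: 1 × 32.060 = 32.060
Sum: 7×12.011 + 8×1.008 + 1×32.060 = 124.201 → 124.20 g/mol.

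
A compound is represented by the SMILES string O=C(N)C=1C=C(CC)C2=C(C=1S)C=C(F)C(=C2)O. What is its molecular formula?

C13H12FNO2S

Walk through each heavy atom and fill implicit hydrogens from standard valence (C 4, N 3, O 2, S 2, halogen 1):
  atom 1: O, bond orders sum to 2 (valence 2) → 0 H
  atom 2: C, bond orders sum to 4 (valence 4) → 0 H
  atom 3: N, bond orders sum to 1 (valence 3) → 2 H
  atom 4: C, bond orders sum to 4 (valence 4) → 0 H
  atom 5: C, bond orders sum to 3 (valence 4) → 1 H
  atom 6: C, bond orders sum to 4 (valence 4) → 0 H
  atom 7: C, bond orders sum to 2 (valence 4) → 2 H
  atom 8: C, bond orders sum to 1 (valence 4) → 3 H
  atom 9: C, bond orders sum to 4 (valence 4) → 0 H
  atom 10: C, bond orders sum to 4 (valence 4) → 0 H
  atom 11: C, bond orders sum to 4 (valence 4) → 0 H
  atom 12: S, bond orders sum to 1 (valence 2) → 1 H
  atom 13: C, bond orders sum to 3 (valence 4) → 1 H
  atom 14: C, bond orders sum to 4 (valence 4) → 0 H
  atom 15: F (halogen, monovalent) → 0 H
  atom 16: C, bond orders sum to 4 (valence 4) → 0 H
  atom 17: C, bond orders sum to 3 (valence 4) → 1 H
  atom 18: O, bond orders sum to 1 (valence 2) → 1 H
Totals → C:13, H:12, F:1, N:1, O:2, S:1.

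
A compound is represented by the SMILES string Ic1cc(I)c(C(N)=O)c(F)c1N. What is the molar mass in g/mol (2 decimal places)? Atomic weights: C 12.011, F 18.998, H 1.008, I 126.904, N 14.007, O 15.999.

405.94 g/mol

First, the molecular formula is C7H5FI2N2O (counting implicit H from valence).
  C: 7 × 12.011 = 84.077
  F: 1 × 18.998 = 18.998
  H: 5 × 1.008 = 5.040
  I: 2 × 126.904 = 253.808
  N: 2 × 14.007 = 28.014
  O: 1 × 15.999 = 15.999
Sum: 7×12.011 + 1×18.998 + 5×1.008 + 2×126.904 + 2×14.007 + 1×15.999 = 405.936 → 405.94 g/mol.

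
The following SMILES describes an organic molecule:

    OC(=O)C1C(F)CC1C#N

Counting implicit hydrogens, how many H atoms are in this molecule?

Walk through each heavy atom and fill implicit hydrogens from standard valence (C 4, N 3, O 2, S 2, halogen 1):
  atom 1: O, bond orders sum to 1 (valence 2) → 1 H
  atom 2: C, bond orders sum to 4 (valence 4) → 0 H
  atom 3: O, bond orders sum to 2 (valence 2) → 0 H
  atom 4: C, bond orders sum to 3 (valence 4) → 1 H
  atom 5: C, bond orders sum to 3 (valence 4) → 1 H
  atom 6: F (halogen, monovalent) → 0 H
  atom 7: C, bond orders sum to 2 (valence 4) → 2 H
  atom 8: C, bond orders sum to 3 (valence 4) → 1 H
  atom 9: C, bond orders sum to 4 (valence 4) → 0 H
  atom 10: N, bond orders sum to 3 (valence 3) → 0 H
Total hydrogens: 6.

6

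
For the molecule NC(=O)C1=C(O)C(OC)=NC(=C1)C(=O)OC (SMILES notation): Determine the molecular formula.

C9H10N2O5

Walk through each heavy atom and fill implicit hydrogens from standard valence (C 4, N 3, O 2, S 2, halogen 1):
  atom 1: N, bond orders sum to 1 (valence 3) → 2 H
  atom 2: C, bond orders sum to 4 (valence 4) → 0 H
  atom 3: O, bond orders sum to 2 (valence 2) → 0 H
  atom 4: C, bond orders sum to 4 (valence 4) → 0 H
  atom 5: C, bond orders sum to 4 (valence 4) → 0 H
  atom 6: O, bond orders sum to 1 (valence 2) → 1 H
  atom 7: C, bond orders sum to 4 (valence 4) → 0 H
  atom 8: O, bond orders sum to 2 (valence 2) → 0 H
  atom 9: C, bond orders sum to 1 (valence 4) → 3 H
  atom 10: N, bond orders sum to 3 (valence 3) → 0 H
  atom 11: C, bond orders sum to 4 (valence 4) → 0 H
  atom 12: C, bond orders sum to 3 (valence 4) → 1 H
  atom 13: C, bond orders sum to 4 (valence 4) → 0 H
  atom 14: O, bond orders sum to 2 (valence 2) → 0 H
  atom 15: O, bond orders sum to 2 (valence 2) → 0 H
  atom 16: C, bond orders sum to 1 (valence 4) → 3 H
Totals → C:9, H:10, N:2, O:5.
In Hill order: C9H10N2O5.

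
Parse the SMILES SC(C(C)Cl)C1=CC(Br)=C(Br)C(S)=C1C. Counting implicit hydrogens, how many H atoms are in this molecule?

11

Walk through each heavy atom and fill implicit hydrogens from standard valence (C 4, N 3, O 2, S 2, halogen 1):
  atom 1: S, bond orders sum to 1 (valence 2) → 1 H
  atom 2: C, bond orders sum to 3 (valence 4) → 1 H
  atom 3: C, bond orders sum to 3 (valence 4) → 1 H
  atom 4: C, bond orders sum to 1 (valence 4) → 3 H
  atom 5: Cl (halogen, monovalent) → 0 H
  atom 6: C, bond orders sum to 4 (valence 4) → 0 H
  atom 7: C, bond orders sum to 3 (valence 4) → 1 H
  atom 8: C, bond orders sum to 4 (valence 4) → 0 H
  atom 9: Br (halogen, monovalent) → 0 H
  atom 10: C, bond orders sum to 4 (valence 4) → 0 H
  atom 11: Br (halogen, monovalent) → 0 H
  atom 12: C, bond orders sum to 4 (valence 4) → 0 H
  atom 13: S, bond orders sum to 1 (valence 2) → 1 H
  atom 14: C, bond orders sum to 4 (valence 4) → 0 H
  atom 15: C, bond orders sum to 1 (valence 4) → 3 H
Total hydrogens: 11.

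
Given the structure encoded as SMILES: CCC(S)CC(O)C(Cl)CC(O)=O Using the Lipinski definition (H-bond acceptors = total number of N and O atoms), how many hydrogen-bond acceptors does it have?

3

N atoms: 0; O atoms: 3.
Lipinski HBA = 0 + 3 = 3.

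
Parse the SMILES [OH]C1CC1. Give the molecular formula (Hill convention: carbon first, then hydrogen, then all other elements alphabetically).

Walk through each heavy atom and fill implicit hydrogens from standard valence (C 4, N 3, O 2, S 2, halogen 1):
  atom 1: O with explicit H count 1
  atom 2: C, bond orders sum to 3 (valence 4) → 1 H
  atom 3: C, bond orders sum to 2 (valence 4) → 2 H
  atom 4: C, bond orders sum to 2 (valence 4) → 2 H
Totals → C:3, H:6, O:1.

C3H6O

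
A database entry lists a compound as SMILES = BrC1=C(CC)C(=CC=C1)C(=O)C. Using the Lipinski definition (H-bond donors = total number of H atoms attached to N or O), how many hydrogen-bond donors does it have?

Donors: find every N or O and count the H atoms it carries.
  atom 11 (O): bond orders sum to 2 → 0 H
Lipinski HBD = 0.

0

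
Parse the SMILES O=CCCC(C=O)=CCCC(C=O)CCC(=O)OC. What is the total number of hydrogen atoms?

20

Walk through each heavy atom and fill implicit hydrogens from standard valence (C 4, N 3, O 2, S 2, halogen 1):
  atom 1: O, bond orders sum to 2 (valence 2) → 0 H
  atom 2: C, bond orders sum to 3 (valence 4) → 1 H
  atom 3: C, bond orders sum to 2 (valence 4) → 2 H
  atom 4: C, bond orders sum to 2 (valence 4) → 2 H
  atom 5: C, bond orders sum to 4 (valence 4) → 0 H
  atom 6: C, bond orders sum to 3 (valence 4) → 1 H
  atom 7: O, bond orders sum to 2 (valence 2) → 0 H
  atom 8: C, bond orders sum to 3 (valence 4) → 1 H
  atom 9: C, bond orders sum to 2 (valence 4) → 2 H
  atom 10: C, bond orders sum to 2 (valence 4) → 2 H
  atom 11: C, bond orders sum to 3 (valence 4) → 1 H
  atom 12: C, bond orders sum to 3 (valence 4) → 1 H
  atom 13: O, bond orders sum to 2 (valence 2) → 0 H
  atom 14: C, bond orders sum to 2 (valence 4) → 2 H
  atom 15: C, bond orders sum to 2 (valence 4) → 2 H
  atom 16: C, bond orders sum to 4 (valence 4) → 0 H
  atom 17: O, bond orders sum to 2 (valence 2) → 0 H
  atom 18: O, bond orders sum to 2 (valence 2) → 0 H
  atom 19: C, bond orders sum to 1 (valence 4) → 3 H
Total hydrogens: 20.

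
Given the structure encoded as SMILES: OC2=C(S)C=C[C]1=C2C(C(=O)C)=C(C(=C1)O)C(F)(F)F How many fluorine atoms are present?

3

Scan the SMILES for F atoms (remember two-letter symbols like Cl and Br are single atoms).
Fluorine count: 3.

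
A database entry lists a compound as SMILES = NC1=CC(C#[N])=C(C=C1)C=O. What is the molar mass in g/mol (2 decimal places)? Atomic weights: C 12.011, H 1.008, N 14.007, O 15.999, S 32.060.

First, the molecular formula is C8H6N2O (counting implicit H from valence).
  C: 8 × 12.011 = 96.088
  H: 6 × 1.008 = 6.048
  N: 2 × 14.007 = 28.014
  O: 1 × 15.999 = 15.999
Sum: 8×12.011 + 6×1.008 + 2×14.007 + 1×15.999 = 146.149 → 146.15 g/mol.

146.15 g/mol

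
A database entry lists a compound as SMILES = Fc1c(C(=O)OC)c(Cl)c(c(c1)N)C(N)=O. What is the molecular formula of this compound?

C9H8ClFN2O3

Walk through each heavy atom and fill implicit hydrogens from standard valence (C 4, N 3, O 2, S 2, halogen 1); for lowercase aromatic atoms, an aromatic c carries 1 H when it has two neighbours and 0 H with three, and aromatic n carries 0 H:
  atom 1: F (halogen, monovalent) → 0 H
  atom 2: aromatic c, 3 neighbours → 0 H
  atom 3: aromatic c, 3 neighbours → 0 H
  atom 4: C, bond orders sum to 4 (valence 4) → 0 H
  atom 5: O, bond orders sum to 2 (valence 2) → 0 H
  atom 6: O, bond orders sum to 2 (valence 2) → 0 H
  atom 7: C, bond orders sum to 1 (valence 4) → 3 H
  atom 8: aromatic c, 3 neighbours → 0 H
  atom 9: Cl (halogen, monovalent) → 0 H
  atom 10: aromatic c, 3 neighbours → 0 H
  atom 11: aromatic c, 3 neighbours → 0 H
  atom 12: aromatic c, 2 neighbours → 1 H
  atom 13: N, bond orders sum to 1 (valence 3) → 2 H
  atom 14: C, bond orders sum to 4 (valence 4) → 0 H
  atom 15: N, bond orders sum to 1 (valence 3) → 2 H
  atom 16: O, bond orders sum to 2 (valence 2) → 0 H
Totals → C:9, H:8, Cl:1, F:1, N:2, O:3.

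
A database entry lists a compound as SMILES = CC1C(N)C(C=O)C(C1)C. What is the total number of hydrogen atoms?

Walk through each heavy atom and fill implicit hydrogens from standard valence (C 4, N 3, O 2, S 2, halogen 1):
  atom 1: C, bond orders sum to 1 (valence 4) → 3 H
  atom 2: C, bond orders sum to 3 (valence 4) → 1 H
  atom 3: C, bond orders sum to 3 (valence 4) → 1 H
  atom 4: N, bond orders sum to 1 (valence 3) → 2 H
  atom 5: C, bond orders sum to 3 (valence 4) → 1 H
  atom 6: C, bond orders sum to 3 (valence 4) → 1 H
  atom 7: O, bond orders sum to 2 (valence 2) → 0 H
  atom 8: C, bond orders sum to 3 (valence 4) → 1 H
  atom 9: C, bond orders sum to 2 (valence 4) → 2 H
  atom 10: C, bond orders sum to 1 (valence 4) → 3 H
Total hydrogens: 15.

15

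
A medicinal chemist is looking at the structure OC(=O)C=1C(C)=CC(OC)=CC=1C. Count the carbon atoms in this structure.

10

Count every carbon token in the SMILES (each C, including those in ring-closure positions and inside branches).
Carbon count: 10.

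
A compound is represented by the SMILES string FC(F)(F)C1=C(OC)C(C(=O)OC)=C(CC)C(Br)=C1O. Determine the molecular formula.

C12H12BrF3O4

Walk through each heavy atom and fill implicit hydrogens from standard valence (C 4, N 3, O 2, S 2, halogen 1):
  atom 1: F (halogen, monovalent) → 0 H
  atom 2: C, bond orders sum to 4 (valence 4) → 0 H
  atom 3: F (halogen, monovalent) → 0 H
  atom 4: F (halogen, monovalent) → 0 H
  atom 5: C, bond orders sum to 4 (valence 4) → 0 H
  atom 6: C, bond orders sum to 4 (valence 4) → 0 H
  atom 7: O, bond orders sum to 2 (valence 2) → 0 H
  atom 8: C, bond orders sum to 1 (valence 4) → 3 H
  atom 9: C, bond orders sum to 4 (valence 4) → 0 H
  atom 10: C, bond orders sum to 4 (valence 4) → 0 H
  atom 11: O, bond orders sum to 2 (valence 2) → 0 H
  atom 12: O, bond orders sum to 2 (valence 2) → 0 H
  atom 13: C, bond orders sum to 1 (valence 4) → 3 H
  atom 14: C, bond orders sum to 4 (valence 4) → 0 H
  atom 15: C, bond orders sum to 2 (valence 4) → 2 H
  atom 16: C, bond orders sum to 1 (valence 4) → 3 H
  atom 17: C, bond orders sum to 4 (valence 4) → 0 H
  atom 18: Br (halogen, monovalent) → 0 H
  atom 19: C, bond orders sum to 4 (valence 4) → 0 H
  atom 20: O, bond orders sum to 1 (valence 2) → 1 H
Totals → C:12, H:12, Br:1, F:3, O:4.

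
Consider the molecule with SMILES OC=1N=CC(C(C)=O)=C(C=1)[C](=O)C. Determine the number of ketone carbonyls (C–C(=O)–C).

2

The ketone motif appears at heavy-atom positions 6, 11 in the SMILES.
Other groups present: 1 hydroxyl.
Ketone count: 2.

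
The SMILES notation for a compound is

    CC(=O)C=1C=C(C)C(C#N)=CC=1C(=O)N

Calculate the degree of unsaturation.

Degree of unsaturation = (number of rings) + (number of π bonds).
Ring closures in the SMILES: 1.
π bonds: 5 double bonds (each 1 DoU), 1 triple bond (each 2 DoU) → 7 DoU from unsaturation.
Total DoU = 1 + 7 = 8.

8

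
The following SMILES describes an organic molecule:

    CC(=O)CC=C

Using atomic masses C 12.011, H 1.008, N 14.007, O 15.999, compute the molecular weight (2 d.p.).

84.12 g/mol

First, the molecular formula is C5H8O (counting implicit H from valence).
  C: 5 × 12.011 = 60.055
  H: 8 × 1.008 = 8.064
  O: 1 × 15.999 = 15.999
Sum: 5×12.011 + 8×1.008 + 1×15.999 = 84.118 → 84.12 g/mol.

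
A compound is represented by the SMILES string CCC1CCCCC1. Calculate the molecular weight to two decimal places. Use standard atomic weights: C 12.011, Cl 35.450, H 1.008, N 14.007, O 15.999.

First, the molecular formula is C8H16 (counting implicit H from valence).
  C: 8 × 12.011 = 96.088
  H: 16 × 1.008 = 16.128
Sum: 8×12.011 + 16×1.008 = 112.216 → 112.22 g/mol.

112.22 g/mol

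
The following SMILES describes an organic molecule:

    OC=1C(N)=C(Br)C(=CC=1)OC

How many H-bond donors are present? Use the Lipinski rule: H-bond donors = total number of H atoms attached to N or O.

Donors: find every N or O and count the H atoms it carries.
  atom 1 (O): bond orders sum to 1 → 1 H
  atom 4 (N): bond orders sum to 1 → 2 H
  atom 10 (O): bond orders sum to 2 → 0 H
Lipinski HBD = 3.

3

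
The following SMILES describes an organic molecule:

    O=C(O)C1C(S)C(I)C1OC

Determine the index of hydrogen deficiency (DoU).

Molecular formula: C6H9IO3S.
DoU = (2C + 2 + N − H − X) / 2, where X is the halogen count and O/S are ignored.
    = (2·6 + 2 + 0 − 9 − 1) / 2 = 4 / 2 = 2.

2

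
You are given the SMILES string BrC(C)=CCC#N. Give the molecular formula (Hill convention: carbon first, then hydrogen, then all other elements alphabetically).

C5H6BrN

Walk through each heavy atom and fill implicit hydrogens from standard valence (C 4, N 3, O 2, S 2, halogen 1):
  atom 1: Br (halogen, monovalent) → 0 H
  atom 2: C, bond orders sum to 4 (valence 4) → 0 H
  atom 3: C, bond orders sum to 1 (valence 4) → 3 H
  atom 4: C, bond orders sum to 3 (valence 4) → 1 H
  atom 5: C, bond orders sum to 2 (valence 4) → 2 H
  atom 6: C, bond orders sum to 4 (valence 4) → 0 H
  atom 7: N, bond orders sum to 3 (valence 3) → 0 H
Totals → C:5, H:6, Br:1, N:1.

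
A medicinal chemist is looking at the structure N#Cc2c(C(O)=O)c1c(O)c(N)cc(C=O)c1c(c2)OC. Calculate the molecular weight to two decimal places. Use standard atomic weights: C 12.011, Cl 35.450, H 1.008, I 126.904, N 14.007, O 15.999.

First, the molecular formula is C14H10N2O5 (counting implicit H from valence).
  C: 14 × 12.011 = 168.154
  H: 10 × 1.008 = 10.080
  N: 2 × 14.007 = 28.014
  O: 5 × 15.999 = 79.995
Sum: 14×12.011 + 10×1.008 + 2×14.007 + 5×15.999 = 286.243 → 286.24 g/mol.

286.24 g/mol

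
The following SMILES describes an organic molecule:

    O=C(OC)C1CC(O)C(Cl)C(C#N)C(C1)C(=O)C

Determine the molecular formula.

C12H16ClNO4

Walk through each heavy atom and fill implicit hydrogens from standard valence (C 4, N 3, O 2, S 2, halogen 1):
  atom 1: O, bond orders sum to 2 (valence 2) → 0 H
  atom 2: C, bond orders sum to 4 (valence 4) → 0 H
  atom 3: O, bond orders sum to 2 (valence 2) → 0 H
  atom 4: C, bond orders sum to 1 (valence 4) → 3 H
  atom 5: C, bond orders sum to 3 (valence 4) → 1 H
  atom 6: C, bond orders sum to 2 (valence 4) → 2 H
  atom 7: C, bond orders sum to 3 (valence 4) → 1 H
  atom 8: O, bond orders sum to 1 (valence 2) → 1 H
  atom 9: C, bond orders sum to 3 (valence 4) → 1 H
  atom 10: Cl (halogen, monovalent) → 0 H
  atom 11: C, bond orders sum to 3 (valence 4) → 1 H
  atom 12: C, bond orders sum to 4 (valence 4) → 0 H
  atom 13: N, bond orders sum to 3 (valence 3) → 0 H
  atom 14: C, bond orders sum to 3 (valence 4) → 1 H
  atom 15: C, bond orders sum to 2 (valence 4) → 2 H
  atom 16: C, bond orders sum to 4 (valence 4) → 0 H
  atom 17: O, bond orders sum to 2 (valence 2) → 0 H
  atom 18: C, bond orders sum to 1 (valence 4) → 3 H
Totals → C:12, H:16, Cl:1, N:1, O:4.
In Hill order: C12H16ClNO4.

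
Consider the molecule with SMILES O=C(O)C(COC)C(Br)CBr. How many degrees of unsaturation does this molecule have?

Molecular formula: C6H10Br2O3.
DoU = (2C + 2 + N − H − X) / 2, where X is the halogen count and O/S are ignored.
    = (2·6 + 2 + 0 − 10 − 2) / 2 = 2 / 2 = 1.

1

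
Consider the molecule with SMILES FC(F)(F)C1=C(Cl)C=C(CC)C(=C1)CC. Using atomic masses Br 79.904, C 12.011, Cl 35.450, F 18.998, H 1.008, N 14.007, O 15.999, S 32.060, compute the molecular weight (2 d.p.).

236.66 g/mol

First, the molecular formula is C11H12ClF3 (counting implicit H from valence).
  C: 11 × 12.011 = 132.121
  Cl: 1 × 35.450 = 35.450
  F: 3 × 18.998 = 56.994
  H: 12 × 1.008 = 12.096
Sum: 11×12.011 + 1×35.450 + 3×18.998 + 12×1.008 = 236.661 → 236.66 g/mol.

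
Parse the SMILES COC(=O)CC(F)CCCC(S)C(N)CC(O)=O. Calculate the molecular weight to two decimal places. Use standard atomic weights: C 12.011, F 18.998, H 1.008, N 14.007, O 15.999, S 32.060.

281.34 g/mol

First, the molecular formula is C11H20FNO4S (counting implicit H from valence).
  C: 11 × 12.011 = 132.121
  F: 1 × 18.998 = 18.998
  H: 20 × 1.008 = 20.160
  N: 1 × 14.007 = 14.007
  O: 4 × 15.999 = 63.996
  S: 1 × 32.060 = 32.060
Sum: 11×12.011 + 1×18.998 + 20×1.008 + 1×14.007 + 4×15.999 + 1×32.060 = 281.342 → 281.34 g/mol.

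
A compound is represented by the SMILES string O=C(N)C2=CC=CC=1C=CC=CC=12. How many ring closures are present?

In SMILES, each pair of matching ring-closure digits denotes one ring-closing bond; the number of such bonds equals the number of independent rings.
Ring-closure bonds here: 2.

2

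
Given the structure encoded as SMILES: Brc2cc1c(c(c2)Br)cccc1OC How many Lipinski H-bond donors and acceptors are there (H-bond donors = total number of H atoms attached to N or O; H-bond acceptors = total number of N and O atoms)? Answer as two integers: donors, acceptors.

0, 1

Donors: find every N or O and count the H atoms it carries.
  atom 13 (O): bond orders sum to 2 → 0 H
Lipinski HBD = 0.
Acceptors: N atoms = 0, O atoms = 1 → HBA = 1.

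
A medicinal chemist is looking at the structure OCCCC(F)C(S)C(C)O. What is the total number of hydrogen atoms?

15

Walk through each heavy atom and fill implicit hydrogens from standard valence (C 4, N 3, O 2, S 2, halogen 1):
  atom 1: O, bond orders sum to 1 (valence 2) → 1 H
  atom 2: C, bond orders sum to 2 (valence 4) → 2 H
  atom 3: C, bond orders sum to 2 (valence 4) → 2 H
  atom 4: C, bond orders sum to 2 (valence 4) → 2 H
  atom 5: C, bond orders sum to 3 (valence 4) → 1 H
  atom 6: F (halogen, monovalent) → 0 H
  atom 7: C, bond orders sum to 3 (valence 4) → 1 H
  atom 8: S, bond orders sum to 1 (valence 2) → 1 H
  atom 9: C, bond orders sum to 3 (valence 4) → 1 H
  atom 10: C, bond orders sum to 1 (valence 4) → 3 H
  atom 11: O, bond orders sum to 1 (valence 2) → 1 H
Total hydrogens: 15.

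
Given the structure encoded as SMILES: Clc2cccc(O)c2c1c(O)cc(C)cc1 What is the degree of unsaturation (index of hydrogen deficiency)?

Molecular formula: C13H11ClO2.
DoU = (2C + 2 + N − H − X) / 2, where X is the halogen count and O/S are ignored.
    = (2·13 + 2 + 0 − 11 − 1) / 2 = 16 / 2 = 8.

8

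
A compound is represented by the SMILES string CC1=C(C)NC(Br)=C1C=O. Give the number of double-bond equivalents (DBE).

4

Degree of unsaturation = (number of rings) + (number of π bonds).
Ring closures in the SMILES: 1.
π bonds: 3 double bonds (each 1 DoU) → 3 DoU from unsaturation.
Total DoU = 1 + 3 = 4.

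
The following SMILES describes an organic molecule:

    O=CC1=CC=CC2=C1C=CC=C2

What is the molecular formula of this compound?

C11H8O

Walk through each heavy atom and fill implicit hydrogens from standard valence (C 4, N 3, O 2, S 2, halogen 1):
  atom 1: O, bond orders sum to 2 (valence 2) → 0 H
  atom 2: C, bond orders sum to 3 (valence 4) → 1 H
  atom 3: C, bond orders sum to 4 (valence 4) → 0 H
  atom 4: C, bond orders sum to 3 (valence 4) → 1 H
  atom 5: C, bond orders sum to 3 (valence 4) → 1 H
  atom 6: C, bond orders sum to 3 (valence 4) → 1 H
  atom 7: C, bond orders sum to 4 (valence 4) → 0 H
  atom 8: C, bond orders sum to 4 (valence 4) → 0 H
  atom 9: C, bond orders sum to 3 (valence 4) → 1 H
  atom 10: C, bond orders sum to 3 (valence 4) → 1 H
  atom 11: C, bond orders sum to 3 (valence 4) → 1 H
  atom 12: C, bond orders sum to 3 (valence 4) → 1 H
Totals → C:11, H:8, O:1.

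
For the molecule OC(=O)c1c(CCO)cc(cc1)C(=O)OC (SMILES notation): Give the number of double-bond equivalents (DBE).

6

Molecular formula: C11H12O5.
DoU = (2C + 2 + N − H − X) / 2, where X is the halogen count and O/S are ignored.
    = (2·11 + 2 + 0 − 12 − 0) / 2 = 12 / 2 = 6.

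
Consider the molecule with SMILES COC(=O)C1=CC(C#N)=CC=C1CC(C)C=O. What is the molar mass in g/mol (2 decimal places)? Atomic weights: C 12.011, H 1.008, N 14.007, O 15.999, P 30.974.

231.25 g/mol

First, the molecular formula is C13H13NO3 (counting implicit H from valence).
  C: 13 × 12.011 = 156.143
  H: 13 × 1.008 = 13.104
  N: 1 × 14.007 = 14.007
  O: 3 × 15.999 = 47.997
Sum: 13×12.011 + 13×1.008 + 1×14.007 + 3×15.999 = 231.251 → 231.25 g/mol.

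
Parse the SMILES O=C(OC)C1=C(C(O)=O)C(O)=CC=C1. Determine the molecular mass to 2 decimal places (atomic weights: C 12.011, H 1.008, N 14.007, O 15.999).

First, the molecular formula is C9H8O5 (counting implicit H from valence).
  C: 9 × 12.011 = 108.099
  H: 8 × 1.008 = 8.064
  O: 5 × 15.999 = 79.995
Sum: 9×12.011 + 8×1.008 + 5×15.999 = 196.158 → 196.16 g/mol.

196.16 g/mol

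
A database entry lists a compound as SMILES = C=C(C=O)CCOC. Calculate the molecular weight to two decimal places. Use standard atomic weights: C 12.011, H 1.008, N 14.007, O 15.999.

114.14 g/mol

First, the molecular formula is C6H10O2 (counting implicit H from valence).
  C: 6 × 12.011 = 72.066
  H: 10 × 1.008 = 10.080
  O: 2 × 15.999 = 31.998
Sum: 6×12.011 + 10×1.008 + 2×15.999 = 114.144 → 114.14 g/mol.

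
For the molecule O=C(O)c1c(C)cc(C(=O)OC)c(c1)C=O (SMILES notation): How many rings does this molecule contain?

In SMILES, each pair of matching ring-closure digits denotes one ring-closing bond; the number of such bonds equals the number of independent rings.
Ring-closure bonds here: 1.

1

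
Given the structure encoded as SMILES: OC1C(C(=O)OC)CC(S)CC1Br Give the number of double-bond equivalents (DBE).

2

Molecular formula: C8H13BrO3S.
DoU = (2C + 2 + N − H − X) / 2, where X is the halogen count and O/S are ignored.
    = (2·8 + 2 + 0 − 13 − 1) / 2 = 4 / 2 = 2.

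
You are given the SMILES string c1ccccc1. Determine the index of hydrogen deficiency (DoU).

Molecular formula: C6H6.
DoU = (2C + 2 + N − H − X) / 2, where X is the halogen count and O/S are ignored.
    = (2·6 + 2 + 0 − 6 − 0) / 2 = 8 / 2 = 4.

4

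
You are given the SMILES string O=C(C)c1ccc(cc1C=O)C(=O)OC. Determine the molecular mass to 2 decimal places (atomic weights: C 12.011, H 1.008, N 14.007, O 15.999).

First, the molecular formula is C11H10O4 (counting implicit H from valence).
  C: 11 × 12.011 = 132.121
  H: 10 × 1.008 = 10.080
  O: 4 × 15.999 = 63.996
Sum: 11×12.011 + 10×1.008 + 4×15.999 = 206.197 → 206.20 g/mol.

206.20 g/mol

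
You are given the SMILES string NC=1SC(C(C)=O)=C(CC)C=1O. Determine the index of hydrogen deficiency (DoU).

Molecular formula: C8H11NO2S.
DoU = (2C + 2 + N − H − X) / 2, where X is the halogen count and O/S are ignored.
    = (2·8 + 2 + 1 − 11 − 0) / 2 = 8 / 2 = 4.

4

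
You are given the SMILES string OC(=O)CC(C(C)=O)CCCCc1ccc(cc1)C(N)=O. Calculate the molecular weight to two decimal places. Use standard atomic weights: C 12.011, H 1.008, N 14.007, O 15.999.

291.35 g/mol

First, the molecular formula is C16H21NO4 (counting implicit H from valence).
  C: 16 × 12.011 = 192.176
  H: 21 × 1.008 = 21.168
  N: 1 × 14.007 = 14.007
  O: 4 × 15.999 = 63.996
Sum: 16×12.011 + 21×1.008 + 1×14.007 + 4×15.999 = 291.347 → 291.35 g/mol.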